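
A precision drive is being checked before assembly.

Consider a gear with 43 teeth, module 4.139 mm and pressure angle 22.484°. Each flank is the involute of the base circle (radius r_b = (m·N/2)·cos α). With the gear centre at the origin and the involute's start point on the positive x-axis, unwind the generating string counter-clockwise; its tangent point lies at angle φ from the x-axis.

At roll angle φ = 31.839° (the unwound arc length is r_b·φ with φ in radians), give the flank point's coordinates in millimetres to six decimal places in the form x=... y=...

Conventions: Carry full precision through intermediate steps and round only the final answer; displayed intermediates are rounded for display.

x=93.956077 y=4.559508

recognized (one wheel, involute flank): single-mesh tooth geometry, m = 4.139, N = 43
pitch radius r_p = m·N/2 = 4.139·43/2 = 88.988500
base radius r_b = r_p·cos α = 88.988500·cos 22.484° = 82.224160
roll angle φ = 31.839° = 0.55569538 rad
x = r_b·(cos φ + φ·sin φ) = 93.956077
y = r_b·(sin φ − φ·cos φ) = 4.559508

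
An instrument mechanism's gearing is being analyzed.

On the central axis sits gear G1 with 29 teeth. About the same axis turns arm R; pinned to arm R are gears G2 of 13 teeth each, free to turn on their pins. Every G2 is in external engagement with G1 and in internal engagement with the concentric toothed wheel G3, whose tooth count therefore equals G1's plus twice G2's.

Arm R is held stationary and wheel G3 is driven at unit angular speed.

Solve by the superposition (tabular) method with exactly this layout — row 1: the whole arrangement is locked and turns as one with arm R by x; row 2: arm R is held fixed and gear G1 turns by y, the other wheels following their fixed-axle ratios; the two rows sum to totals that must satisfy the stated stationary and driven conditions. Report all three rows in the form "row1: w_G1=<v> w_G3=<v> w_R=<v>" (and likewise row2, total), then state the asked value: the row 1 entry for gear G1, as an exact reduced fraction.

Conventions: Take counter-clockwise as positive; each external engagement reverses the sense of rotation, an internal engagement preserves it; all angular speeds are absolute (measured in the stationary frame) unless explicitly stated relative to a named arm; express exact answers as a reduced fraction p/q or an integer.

row1: w_G1=0 w_G3=0 w_R=0
row2: w_G1=-55/29 w_G3=1 w_R=0
total: w_G1=-55/29 w_G3=1 w_R=0
asked value: 0

class = planetary set [G3 = 29+2·13 = 55; Willis about the carrier]
row 1: whole set turns with the arm by x
superposition row 2 [arm held]: sun y, ring −(29/55)·y, arm 0
boundary: total ω_arm = x = 0 and total ω_ring = x − (29/55)·y = 1  ⇒  y = -55/29, x = 0
row 2 ring = −(29/55)·(-55/29) = 1
totals (row 1 + row 2): sun 0 + (-55/29) = -55/29, ring 0 + 1 = 1, arm 0 + 0 = 0
asked cell (row1, sun) = 0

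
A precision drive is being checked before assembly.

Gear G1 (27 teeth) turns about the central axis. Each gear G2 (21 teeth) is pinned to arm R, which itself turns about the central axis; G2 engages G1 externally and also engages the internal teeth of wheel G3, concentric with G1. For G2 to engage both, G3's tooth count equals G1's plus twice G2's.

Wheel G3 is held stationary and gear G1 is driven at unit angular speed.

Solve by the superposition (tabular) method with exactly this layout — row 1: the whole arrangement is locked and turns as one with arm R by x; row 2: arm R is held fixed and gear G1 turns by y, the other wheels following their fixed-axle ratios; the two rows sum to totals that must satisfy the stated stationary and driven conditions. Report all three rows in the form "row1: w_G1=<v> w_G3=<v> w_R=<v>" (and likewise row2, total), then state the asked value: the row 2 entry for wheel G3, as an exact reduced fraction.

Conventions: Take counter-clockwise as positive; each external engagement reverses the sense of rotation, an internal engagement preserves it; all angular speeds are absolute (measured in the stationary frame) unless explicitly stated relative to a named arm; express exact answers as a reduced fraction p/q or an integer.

row1: w_G1=9/32 w_G3=9/32 w_R=9/32
row2: w_G1=23/32 w_G3=-9/32 w_R=0
total: w_G1=1 w_G3=0 w_R=9/32
asked value: -9/32

recognized (axles ride arm R): planetary set, 27/21/69 teeth
row 1: whole set turns with the arm by x
row 2 — arm fixed, fixed-axis ratios: sun y, ring −(27/69)·y, arm 0
boundary: total ω_ring = x − (27/69)·y = 0 and total ω_sun = x + y = 1  ⇒  y = 23/32, x = 9/32
row 2 ring = −(27/69)·23/32 = -9/32
totals (row 1 + row 2): sun 9/32 + 23/32 = 1, ring 9/32 + (-9/32) = 0, arm 9/32 + 0 = 9/32
asked cell (row2, ring) = -9/32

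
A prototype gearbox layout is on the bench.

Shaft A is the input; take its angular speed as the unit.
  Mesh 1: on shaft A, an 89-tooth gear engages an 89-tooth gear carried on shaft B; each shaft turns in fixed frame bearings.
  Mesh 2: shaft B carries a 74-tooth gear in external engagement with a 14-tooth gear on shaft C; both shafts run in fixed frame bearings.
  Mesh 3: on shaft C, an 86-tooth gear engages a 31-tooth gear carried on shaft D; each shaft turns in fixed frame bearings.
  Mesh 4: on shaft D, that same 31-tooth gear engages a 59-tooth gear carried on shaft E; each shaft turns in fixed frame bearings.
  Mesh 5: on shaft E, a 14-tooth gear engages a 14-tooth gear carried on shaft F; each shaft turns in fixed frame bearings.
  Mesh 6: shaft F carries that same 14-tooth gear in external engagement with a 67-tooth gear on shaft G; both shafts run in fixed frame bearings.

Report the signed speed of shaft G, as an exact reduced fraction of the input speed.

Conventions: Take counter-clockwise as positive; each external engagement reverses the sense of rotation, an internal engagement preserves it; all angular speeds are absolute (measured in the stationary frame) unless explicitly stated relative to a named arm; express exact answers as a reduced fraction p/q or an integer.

6-mesh fixed-axis compound train (all bearings frame-fixed)
mesh 1 [89T→89T]: |ω|/ω_in = 1×89/89 = 1, sense flips to −
mesh 2 [74T→14T]: |ω|/ω_in = 1×74/14 = 37/7, sense flips to +
mesh 3 [86T→31T]: |ω|/ω_in = (37/7)×86/31 = 3182/217, sense flips to −
mesh 4 [31T→59T]: |ω|/ω_in = (3182/217)×31/59 = 3182/413, sense flips to +
mesh 5 [14T→14T]: |ω|/ω_in = (3182/413)×14/14 = 3182/413, sense flips to −
mesh 6 [14T→67T]: |ω|/ω_in = (3182/413)×14/67 = 6364/3953, sense flips to +
signed output speed (× input speed) = 6364/3953

6364/3953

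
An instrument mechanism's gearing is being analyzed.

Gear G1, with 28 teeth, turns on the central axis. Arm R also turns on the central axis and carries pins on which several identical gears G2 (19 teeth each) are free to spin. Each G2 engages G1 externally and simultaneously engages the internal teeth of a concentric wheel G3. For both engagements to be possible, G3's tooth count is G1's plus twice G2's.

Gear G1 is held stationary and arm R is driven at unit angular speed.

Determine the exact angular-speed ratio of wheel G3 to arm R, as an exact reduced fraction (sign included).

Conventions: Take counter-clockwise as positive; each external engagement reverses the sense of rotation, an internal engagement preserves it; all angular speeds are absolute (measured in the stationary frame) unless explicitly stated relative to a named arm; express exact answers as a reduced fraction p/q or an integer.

47/33

topology: planetary set — G1 28T / G2 19T / G3 66T, arm = carrier (Willis)
ring teeth: 28 + 2·19 = 66
28(ω_sun−ω_arm) = −66(ω_ring−ω_arm),  ω_sun = 0, ω_arm = 1
ω_ring = 1 − (28/66)(0−1) = 47/33
ω_out/ω_in = 47/33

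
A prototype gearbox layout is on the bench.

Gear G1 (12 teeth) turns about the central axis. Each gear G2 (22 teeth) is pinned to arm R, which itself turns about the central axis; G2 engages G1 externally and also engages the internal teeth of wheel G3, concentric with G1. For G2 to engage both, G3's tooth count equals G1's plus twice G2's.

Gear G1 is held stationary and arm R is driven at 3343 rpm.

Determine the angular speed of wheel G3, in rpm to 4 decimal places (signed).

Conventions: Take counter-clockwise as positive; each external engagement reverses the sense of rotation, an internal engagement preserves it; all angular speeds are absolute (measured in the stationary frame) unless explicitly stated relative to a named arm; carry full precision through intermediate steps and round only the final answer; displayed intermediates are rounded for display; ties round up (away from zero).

+4059.3571 rpm

planetary set (12T centre, 22T on arm, 56T internal) — Willis relation
normalise by the input: solve with ω_arm = 1, then scale by 3343 rpm
ring teeth: 12 + 2·22 = 56
12(ω_sun−ω_arm) = −56(ω_ring−ω_arm),  ω_sun = 0, ω_arm = 1
ω_ring = 1 − (12/56)(0−1) = 17/14
scale: ω_ring = 17/14 × 3343 rpm = +4059.3571 rpm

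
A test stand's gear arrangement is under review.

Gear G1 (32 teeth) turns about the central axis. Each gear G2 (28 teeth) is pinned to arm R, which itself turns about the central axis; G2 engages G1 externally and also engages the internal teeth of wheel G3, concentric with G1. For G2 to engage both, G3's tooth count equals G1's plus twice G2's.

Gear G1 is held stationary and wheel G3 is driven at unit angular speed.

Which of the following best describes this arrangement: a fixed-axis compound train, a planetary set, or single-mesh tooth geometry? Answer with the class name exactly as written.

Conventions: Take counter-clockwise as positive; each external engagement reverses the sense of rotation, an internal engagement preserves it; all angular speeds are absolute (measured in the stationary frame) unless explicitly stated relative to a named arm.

planetary set

topology: planetary set — G1 32T / G2 28T / G3 88T, arm = carrier (Willis)
classification: planetary set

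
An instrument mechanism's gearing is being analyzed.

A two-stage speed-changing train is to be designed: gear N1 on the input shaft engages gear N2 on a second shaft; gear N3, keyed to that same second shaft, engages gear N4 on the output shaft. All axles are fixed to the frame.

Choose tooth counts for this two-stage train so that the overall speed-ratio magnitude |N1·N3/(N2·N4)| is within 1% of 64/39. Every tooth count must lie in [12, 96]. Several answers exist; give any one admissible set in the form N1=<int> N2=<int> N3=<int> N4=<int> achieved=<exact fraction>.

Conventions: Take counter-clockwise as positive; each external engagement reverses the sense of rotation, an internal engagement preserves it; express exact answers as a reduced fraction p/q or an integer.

class = fixed-axis compound train [2-stage, 64/39 wanted]
target = 64/39 in lowest terms: an exact hit needs N1·N3 = k·64 and N2·N4 = k·39 for one integer k, every count in [12, 96]; additionally prefer no 1:1 stage (N1 ≠ N2, N3 ≠ N4)
k = 1…3: no 1:1-free in-range split of k·64 and k·39 into factor pairs; take k = 4
k = 4: N1·N3 = 256 = 16·16, N2·N4 = 156 = 12·13
achieved = 16·16/(12·13) = 64/39; |achieved − target| = 0 ≤ 16/975 ✓

N1=16 N2=12 N3=16 N4=13 achieved=64/39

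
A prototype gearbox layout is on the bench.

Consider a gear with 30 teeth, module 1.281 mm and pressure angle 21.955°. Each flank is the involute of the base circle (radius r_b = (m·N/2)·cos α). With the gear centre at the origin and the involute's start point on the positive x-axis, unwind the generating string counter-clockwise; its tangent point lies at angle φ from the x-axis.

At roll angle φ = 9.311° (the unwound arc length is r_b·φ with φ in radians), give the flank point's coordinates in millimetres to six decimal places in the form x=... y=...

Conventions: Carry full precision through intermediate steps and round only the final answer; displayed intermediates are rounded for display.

recognized (one wheel, involute flank): single-mesh tooth geometry, m = 1.281, N = 30
pitch radius r_p = m·N/2 = 1.281·30/2 = 19.215000
base radius r_b = r_p·cos α = 19.215000·cos 21.955° = 17.821486
roll angle φ = 9.311° = 0.16250761 rad
x = r_b·(cos φ + φ·sin φ) = 18.055256
y = r_b·(sin φ − φ·cos φ) = 0.025427

x=18.055256 y=0.025427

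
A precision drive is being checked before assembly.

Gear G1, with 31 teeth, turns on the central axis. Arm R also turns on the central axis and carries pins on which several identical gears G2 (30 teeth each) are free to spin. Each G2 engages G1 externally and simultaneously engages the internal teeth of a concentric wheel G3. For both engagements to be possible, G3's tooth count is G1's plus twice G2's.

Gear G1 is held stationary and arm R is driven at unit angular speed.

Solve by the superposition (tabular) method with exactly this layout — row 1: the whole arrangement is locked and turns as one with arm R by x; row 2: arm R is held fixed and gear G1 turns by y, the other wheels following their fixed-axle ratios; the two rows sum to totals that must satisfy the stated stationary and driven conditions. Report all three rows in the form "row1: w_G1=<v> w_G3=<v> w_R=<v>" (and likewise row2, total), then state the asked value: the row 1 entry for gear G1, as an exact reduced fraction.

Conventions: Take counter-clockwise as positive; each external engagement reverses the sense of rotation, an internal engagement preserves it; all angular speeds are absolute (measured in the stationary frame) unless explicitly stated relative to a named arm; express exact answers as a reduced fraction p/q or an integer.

class = planetary set [G3 = 31+2·30 = 91; Willis about the carrier]
row 1 (train locked, turned with arm): all members turn x
row 2 — arm fixed, fixed-axis ratios: sun y, ring −(31/91)·y, arm 0
boundary: total ω_sun = x + y = 0 and total ω_arm = x = 1  ⇒  y = -1, x = 1
row 2 ring = −(31/91)·(-1) = 31/91
totals (row 1 + row 2): sun 1 + (-1) = 0, ring 1 + 31/91 = 122/91, arm 1 + 0 = 1
asked cell (row1, sun) = 1

row1: w_G1=1 w_G3=1 w_R=1
row2: w_G1=-1 w_G3=31/91 w_R=0
total: w_G1=0 w_G3=122/91 w_R=1
asked value: 1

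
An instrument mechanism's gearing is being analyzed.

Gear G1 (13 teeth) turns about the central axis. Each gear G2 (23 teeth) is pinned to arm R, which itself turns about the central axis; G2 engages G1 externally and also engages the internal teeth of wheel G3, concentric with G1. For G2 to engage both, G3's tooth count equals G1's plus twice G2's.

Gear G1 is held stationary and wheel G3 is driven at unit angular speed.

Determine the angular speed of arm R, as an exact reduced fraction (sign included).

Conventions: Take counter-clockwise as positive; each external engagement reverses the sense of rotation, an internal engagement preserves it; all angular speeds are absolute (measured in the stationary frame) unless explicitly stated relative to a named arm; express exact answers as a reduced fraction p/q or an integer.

59/72

planetary set (13T centre, 23T on arm, 59T internal) — Willis relation
ring teeth: 13 + 2·23 = 59
13(ω_sun−ω_arm) = −59(ω_ring−ω_arm),  ω_sun = 0, ω_ring = 1
13(0−ω_arm) = −59(1−ω_arm)  ⇒  72·ω_arm = 59  ⇒  ω_arm = 59/72
exact speed ratio = 59/72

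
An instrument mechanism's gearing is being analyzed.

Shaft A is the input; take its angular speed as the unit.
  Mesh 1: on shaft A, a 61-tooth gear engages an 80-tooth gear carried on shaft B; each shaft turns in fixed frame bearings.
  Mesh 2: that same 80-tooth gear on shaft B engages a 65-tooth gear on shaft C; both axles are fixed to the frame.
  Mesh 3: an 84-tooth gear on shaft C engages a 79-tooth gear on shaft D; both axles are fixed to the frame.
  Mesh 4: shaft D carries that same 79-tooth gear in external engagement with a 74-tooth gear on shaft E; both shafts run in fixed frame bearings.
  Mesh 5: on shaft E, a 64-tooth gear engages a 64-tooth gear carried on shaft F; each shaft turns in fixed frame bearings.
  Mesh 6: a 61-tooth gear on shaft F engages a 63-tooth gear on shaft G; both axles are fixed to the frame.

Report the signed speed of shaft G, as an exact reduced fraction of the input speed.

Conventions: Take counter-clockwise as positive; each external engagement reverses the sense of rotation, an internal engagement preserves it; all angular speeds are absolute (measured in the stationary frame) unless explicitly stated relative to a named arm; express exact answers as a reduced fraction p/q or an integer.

6-mesh fixed-axis compound train (all bearings frame-fixed)
mesh 1 [61T→80T]: |ω|/ω_in = 1×61/80 = 61/80, sense flips to −
mesh 2 [80T→65T]: |ω|/ω_in = (61/80)×80/65 = 61/65, sense flips to +
mesh 3 [84T→79T]: |ω|/ω_in = (61/65)×84/79 = 5124/5135, sense flips to −
mesh 4 [79T→74T]: |ω|/ω_in = (5124/5135)×79/74 = 2562/2405, sense flips to +
mesh 5 [64T→64T]: |ω|/ω_in = (2562/2405)×64/64 = 2562/2405, sense flips to −
mesh 6 [61T→63T]: |ω|/ω_in = (2562/2405)×61/63 = 7442/7215, sense flips to +
signed output speed (× input speed) = 7442/7215

7442/7215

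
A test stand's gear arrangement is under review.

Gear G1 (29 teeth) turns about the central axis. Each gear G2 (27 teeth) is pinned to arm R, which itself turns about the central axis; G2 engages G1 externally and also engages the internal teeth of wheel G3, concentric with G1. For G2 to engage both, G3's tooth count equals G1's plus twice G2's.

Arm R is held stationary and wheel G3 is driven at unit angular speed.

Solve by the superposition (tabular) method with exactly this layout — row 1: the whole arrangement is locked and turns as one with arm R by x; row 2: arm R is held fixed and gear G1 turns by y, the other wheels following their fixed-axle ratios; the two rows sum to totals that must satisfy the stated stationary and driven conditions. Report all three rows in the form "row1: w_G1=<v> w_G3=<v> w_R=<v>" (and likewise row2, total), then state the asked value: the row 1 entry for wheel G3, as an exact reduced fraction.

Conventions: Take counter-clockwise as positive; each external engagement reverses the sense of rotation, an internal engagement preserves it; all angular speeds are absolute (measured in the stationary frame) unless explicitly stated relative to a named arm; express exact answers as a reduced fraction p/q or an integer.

row1: w_G1=0 w_G3=0 w_R=0
row2: w_G1=-83/29 w_G3=1 w_R=0
total: w_G1=-83/29 w_G3=1 w_R=0
asked value: 0

planetary set (29T centre, 27T on arm, 83T internal) — Willis relation
row 1 — lock + rotate with arm: ω_sun = ω_ring = ω_arm = x
row 2: sun turns y, ring = −(29/83)·y, arm 0
boundary: total ω_arm = x = 0 and total ω_ring = x − (29/83)·y = 1  ⇒  y = -83/29, x = 0
row 2 ring = −(29/83)·(-83/29) = 1
totals (row 1 + row 2): sun 0 + (-83/29) = -83/29, ring 0 + 1 = 1, arm 0 + 0 = 0
asked cell (row1, ring) = 0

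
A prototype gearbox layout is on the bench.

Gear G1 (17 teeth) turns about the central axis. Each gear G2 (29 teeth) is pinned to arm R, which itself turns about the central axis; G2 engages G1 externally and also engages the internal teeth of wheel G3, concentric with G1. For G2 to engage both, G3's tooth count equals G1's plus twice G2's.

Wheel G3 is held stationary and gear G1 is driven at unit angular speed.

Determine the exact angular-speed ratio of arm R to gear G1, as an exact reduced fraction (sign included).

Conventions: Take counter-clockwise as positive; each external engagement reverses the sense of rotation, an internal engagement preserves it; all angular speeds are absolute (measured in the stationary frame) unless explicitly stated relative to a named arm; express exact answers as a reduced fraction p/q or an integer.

class = planetary set [G3 = 17+2·29 = 75; Willis about the carrier]
ring teeth: 17 + 2·29 = 75
17(ω_sun−ω_arm) = −75(ω_ring−ω_arm),  ω_ring = 0, ω_sun = 1
17(1−ω_arm) = −75(0−ω_arm)  ⇒  92·ω_arm = 17  ⇒  ω_arm = 17/92
ω_out/ω_in = 17/92

17/92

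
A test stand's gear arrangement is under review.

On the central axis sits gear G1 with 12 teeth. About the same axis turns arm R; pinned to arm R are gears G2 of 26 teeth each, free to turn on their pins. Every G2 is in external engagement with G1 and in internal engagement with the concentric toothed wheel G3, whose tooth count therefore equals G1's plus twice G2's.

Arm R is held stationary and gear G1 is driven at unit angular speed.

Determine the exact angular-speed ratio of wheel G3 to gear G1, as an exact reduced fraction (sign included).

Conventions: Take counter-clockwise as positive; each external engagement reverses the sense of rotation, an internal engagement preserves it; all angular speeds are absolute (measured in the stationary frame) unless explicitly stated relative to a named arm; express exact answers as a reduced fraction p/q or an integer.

-3/16

planetary set (12T centre, 26T on arm, 64T internal) — Willis relation
ring teeth: 12 + 2·26 = 64
12(ω_sun−ω_arm) = −64(ω_ring−ω_arm),  ω_arm = 0, ω_sun = 1
ω_ring = 0 − (12/64)(1−0) = -3/16
ω_out/ω_in = -3/16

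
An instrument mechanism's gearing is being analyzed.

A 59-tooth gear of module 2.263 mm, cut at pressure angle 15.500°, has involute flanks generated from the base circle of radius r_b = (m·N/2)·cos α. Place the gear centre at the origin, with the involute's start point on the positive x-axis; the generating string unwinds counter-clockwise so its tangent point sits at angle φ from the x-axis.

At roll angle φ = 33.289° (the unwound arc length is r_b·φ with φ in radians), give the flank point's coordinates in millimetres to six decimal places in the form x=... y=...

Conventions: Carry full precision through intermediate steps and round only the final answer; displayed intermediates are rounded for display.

class = single-mesh tooth geometry [base-circle involute, m = 2.263, 59T]
pitch radius r_p = m·N/2 = 2.263·59/2 = 66.758500
base radius r_b = r_p·cos α = 66.758500·cos 15.500° = 64.330524
roll angle φ = 33.289° = 0.58100265 rad
x = r_b·(cos φ + φ·sin φ) = 74.289096
y = r_b·(sin φ − φ·cos φ) = 4.065356

x=74.289096 y=4.065356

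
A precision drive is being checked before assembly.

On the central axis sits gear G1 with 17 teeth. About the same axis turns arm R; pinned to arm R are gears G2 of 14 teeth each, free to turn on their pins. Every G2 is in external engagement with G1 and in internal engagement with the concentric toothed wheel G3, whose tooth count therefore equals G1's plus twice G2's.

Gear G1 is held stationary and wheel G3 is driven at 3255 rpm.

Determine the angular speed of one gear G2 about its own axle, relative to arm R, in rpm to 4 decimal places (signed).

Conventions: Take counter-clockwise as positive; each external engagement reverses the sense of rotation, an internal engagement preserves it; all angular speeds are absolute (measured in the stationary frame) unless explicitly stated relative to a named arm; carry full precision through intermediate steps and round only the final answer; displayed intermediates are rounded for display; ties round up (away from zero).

planetary set (17T centre, 14T on arm, 45T internal) — Willis relation
normalise by the input: solve with ω_ring = 1, then scale by 3255 rpm
ring teeth: 17 + 2·14 = 45
17(ω_sun−ω_arm) = −45(ω_ring−ω_arm),  ω_sun = 0, ω_ring = 1
17(0−ω_arm) = −45(1−ω_arm)  ⇒  62·ω_arm = 45  ⇒  ω_arm = 45/62
sun–planet mesh: 17·(0−45/62) = −14·(ω_p−ω_arm)  ⇒  ω_p−ω_arm = 765/868
scale: ω_p−ω_arm = 765/868 × 3255 rpm = +2868.7500 rpm

+2868.7500 rpm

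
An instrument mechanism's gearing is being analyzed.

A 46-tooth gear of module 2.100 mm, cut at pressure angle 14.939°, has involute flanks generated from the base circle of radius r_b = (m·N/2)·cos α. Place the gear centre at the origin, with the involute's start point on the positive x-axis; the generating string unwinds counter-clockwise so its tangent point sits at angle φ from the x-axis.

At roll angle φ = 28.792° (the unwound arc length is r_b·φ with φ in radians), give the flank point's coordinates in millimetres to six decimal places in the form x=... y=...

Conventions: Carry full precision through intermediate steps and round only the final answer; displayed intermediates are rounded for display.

x=52.192978 y=1.924572

single-mesh involute tooth geometry (46T wheel at module 2.100)
pitch radius r_p = m·N/2 = 2.100·46/2 = 48.300000
base radius r_b = r_p·cos α = 48.300000·cos 14.939° = 46.667500
roll angle φ = 28.792° = 0.50251520 rad
x = r_b·(cos φ + φ·sin φ) = 52.192978
y = r_b·(sin φ − φ·cos φ) = 1.924572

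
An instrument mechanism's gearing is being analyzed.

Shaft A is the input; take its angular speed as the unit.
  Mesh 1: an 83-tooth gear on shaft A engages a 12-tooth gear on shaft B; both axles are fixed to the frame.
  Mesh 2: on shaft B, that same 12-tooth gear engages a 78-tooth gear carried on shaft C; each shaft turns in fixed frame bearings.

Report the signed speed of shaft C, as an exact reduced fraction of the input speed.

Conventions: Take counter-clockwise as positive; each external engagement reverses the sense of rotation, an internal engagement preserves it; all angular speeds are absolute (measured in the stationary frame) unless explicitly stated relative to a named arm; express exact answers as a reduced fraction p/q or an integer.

2-mesh fixed-axis compound train (all bearings frame-fixed)
mesh 1 [83T→12T]: |ω|/ω_in = 1×83/12 = 83/12, sense flips to −
mesh 2 [12T→78T]: |ω|/ω_in = (83/12)×12/78 = 83/78, sense flips to +
signed output speed (× input speed) = 83/78

83/78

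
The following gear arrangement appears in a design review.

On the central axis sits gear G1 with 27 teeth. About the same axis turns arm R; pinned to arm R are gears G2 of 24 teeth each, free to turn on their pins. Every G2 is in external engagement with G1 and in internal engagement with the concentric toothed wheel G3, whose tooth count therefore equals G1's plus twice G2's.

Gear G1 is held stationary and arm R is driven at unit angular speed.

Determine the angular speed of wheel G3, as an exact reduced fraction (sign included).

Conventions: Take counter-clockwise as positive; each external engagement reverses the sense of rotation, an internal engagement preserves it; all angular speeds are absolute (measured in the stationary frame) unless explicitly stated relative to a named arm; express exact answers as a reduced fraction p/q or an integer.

34/25

planetary set (27T centre, 24T on arm, 75T internal) — Willis relation
ring teeth: 27 + 2·24 = 75
27(ω_sun−ω_arm) = −75(ω_ring−ω_arm),  ω_sun = 0, ω_arm = 1
ω_ring = 1 − (27/75)(0−1) = 34/25
exact speed ratio = 34/25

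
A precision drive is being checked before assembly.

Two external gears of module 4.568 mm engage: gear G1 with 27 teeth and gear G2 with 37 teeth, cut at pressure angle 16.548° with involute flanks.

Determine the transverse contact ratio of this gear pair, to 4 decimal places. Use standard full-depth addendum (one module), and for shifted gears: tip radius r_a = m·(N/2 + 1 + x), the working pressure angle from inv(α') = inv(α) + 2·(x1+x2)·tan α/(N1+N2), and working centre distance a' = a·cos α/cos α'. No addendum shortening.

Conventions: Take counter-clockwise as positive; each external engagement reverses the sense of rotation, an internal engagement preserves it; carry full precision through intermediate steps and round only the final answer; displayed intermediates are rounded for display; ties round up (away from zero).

recognized (one external pair, fixed centres): single-mesh tooth geometry, m = 4.568, N1 = 27, N2 = 37
base radii: r_b1 = 59.113802, r_b2 = 81.007802
tip radii: r_a1 = 66.236000, r_a2 = 89.076000
no profile shift: α' = α, a' = a
action lengths: √(r_a1²−r_b1²) = 29.879193, √(r_a2²−r_b2²) = 37.044160
base pitch p_b = π·m·cos α = 13.756406
CR = (29.879193 + 37.044160 − 146.176000·sin 16.54800°)/13.756406 = 1.838396
contact ratio ≈ 1.8384

1.8384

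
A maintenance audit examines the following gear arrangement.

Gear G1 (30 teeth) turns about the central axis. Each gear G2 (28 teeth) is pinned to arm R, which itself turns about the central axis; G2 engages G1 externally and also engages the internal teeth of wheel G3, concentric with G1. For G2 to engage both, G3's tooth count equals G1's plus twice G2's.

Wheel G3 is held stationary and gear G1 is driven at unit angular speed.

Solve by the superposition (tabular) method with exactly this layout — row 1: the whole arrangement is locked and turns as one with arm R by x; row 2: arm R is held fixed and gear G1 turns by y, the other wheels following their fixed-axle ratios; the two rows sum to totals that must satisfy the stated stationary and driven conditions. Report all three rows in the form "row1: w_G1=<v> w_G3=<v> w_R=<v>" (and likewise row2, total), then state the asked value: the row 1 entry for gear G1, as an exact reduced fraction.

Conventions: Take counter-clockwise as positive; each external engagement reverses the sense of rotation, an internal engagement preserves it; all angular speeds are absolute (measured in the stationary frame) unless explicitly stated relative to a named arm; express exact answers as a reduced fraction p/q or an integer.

recognized (axles ride arm R): planetary set, 30/28/86 teeth
superposition row 1 [locked train]: every member turns x
superposition row 2 [arm held]: sun y, ring −(30/86)·y, arm 0
boundary: total ω_ring = x − (30/86)·y = 0 and total ω_sun = x + y = 1  ⇒  y = 43/58, x = 15/58
row 2 ring = −(30/86)·43/58 = -15/58
totals (row 1 + row 2): sun 15/58 + 43/58 = 1, ring 15/58 + (-15/58) = 0, arm 15/58 + 0 = 15/58
asked cell (row1, sun) = 15/58

row1: w_G1=15/58 w_G3=15/58 w_R=15/58
row2: w_G1=43/58 w_G3=-15/58 w_R=0
total: w_G1=1 w_G3=0 w_R=15/58
asked value: 15/58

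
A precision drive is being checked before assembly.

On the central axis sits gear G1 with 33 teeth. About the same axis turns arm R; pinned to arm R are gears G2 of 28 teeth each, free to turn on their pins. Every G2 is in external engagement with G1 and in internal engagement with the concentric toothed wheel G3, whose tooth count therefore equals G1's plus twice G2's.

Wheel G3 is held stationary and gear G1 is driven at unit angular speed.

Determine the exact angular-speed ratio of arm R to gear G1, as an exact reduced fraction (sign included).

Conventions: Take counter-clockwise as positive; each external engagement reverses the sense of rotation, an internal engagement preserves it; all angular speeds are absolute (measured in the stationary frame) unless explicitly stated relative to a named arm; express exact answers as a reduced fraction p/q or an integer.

class = planetary set [G3 = 33+2·28 = 89; Willis about the carrier]
ring teeth: 33 + 2·28 = 89
33(ω_sun−ω_arm) = −89(ω_ring−ω_arm),  ω_ring = 0, ω_sun = 1
33(1−ω_arm) = −89(0−ω_arm)  ⇒  122·ω_arm = 33  ⇒  ω_arm = 33/122
ω_out/ω_in = 33/122

33/122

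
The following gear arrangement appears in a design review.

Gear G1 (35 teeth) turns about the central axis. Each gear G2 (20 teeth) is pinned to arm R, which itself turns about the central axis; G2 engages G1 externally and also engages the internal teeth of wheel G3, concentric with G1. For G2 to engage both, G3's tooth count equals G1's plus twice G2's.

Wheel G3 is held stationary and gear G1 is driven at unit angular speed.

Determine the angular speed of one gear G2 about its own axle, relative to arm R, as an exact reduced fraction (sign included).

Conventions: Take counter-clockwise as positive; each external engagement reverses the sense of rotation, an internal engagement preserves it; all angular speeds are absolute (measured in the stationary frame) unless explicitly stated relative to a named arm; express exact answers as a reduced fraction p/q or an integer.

-105/88

planetary set (35T centre, 20T on arm, 75T internal) — Willis relation
ring teeth: 35 + 2·20 = 75
35(ω_sun−ω_arm) = −75(ω_ring−ω_arm),  ω_ring = 0, ω_sun = 1
35(1−ω_arm) = −75(0−ω_arm)  ⇒  110·ω_arm = 35  ⇒  ω_arm = 7/22
sun–planet mesh: 35·(1−7/22) = −20·(ω_p−ω_arm)  ⇒  ω_p−ω_arm = -105/88
exact speed ratio = -105/88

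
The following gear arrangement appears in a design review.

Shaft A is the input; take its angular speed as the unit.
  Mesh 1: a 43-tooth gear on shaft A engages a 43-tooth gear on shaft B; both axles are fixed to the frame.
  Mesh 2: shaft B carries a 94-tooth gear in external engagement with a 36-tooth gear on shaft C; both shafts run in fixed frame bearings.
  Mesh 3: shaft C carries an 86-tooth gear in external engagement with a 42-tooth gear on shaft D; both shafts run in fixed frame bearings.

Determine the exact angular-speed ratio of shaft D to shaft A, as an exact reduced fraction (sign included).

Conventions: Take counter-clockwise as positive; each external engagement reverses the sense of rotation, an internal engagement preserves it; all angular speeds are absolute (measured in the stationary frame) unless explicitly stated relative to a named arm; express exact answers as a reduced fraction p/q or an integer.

-2021/378

class = fixed-axis compound train [3 meshes; 3 ratios multiply, 3 sense flips]
mesh 1 [43T→43T]: running ratio 1, sense −
mesh 2 [94T→36T]: running ratio 47/18, sense +
mesh 3 [86T→42T]: running ratio 2021/378, sense −
ω_out/ω_in = -2021/378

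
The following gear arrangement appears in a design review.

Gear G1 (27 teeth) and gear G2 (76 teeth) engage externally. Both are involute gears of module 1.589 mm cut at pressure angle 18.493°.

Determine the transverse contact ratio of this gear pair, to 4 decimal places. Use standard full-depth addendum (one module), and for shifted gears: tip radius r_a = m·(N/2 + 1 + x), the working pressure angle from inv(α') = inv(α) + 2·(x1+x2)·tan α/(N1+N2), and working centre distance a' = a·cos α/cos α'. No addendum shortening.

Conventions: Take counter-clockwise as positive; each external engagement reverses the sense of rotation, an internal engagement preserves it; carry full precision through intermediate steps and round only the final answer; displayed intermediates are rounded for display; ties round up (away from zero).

1.8060

recognized (one external pair, fixed centres): single-mesh tooth geometry, m = 1.589, N1 = 27, N2 = 76
base radii: r_b1 = 20.343796, r_b2 = 57.264019
tip radii: r_a1 = 23.040500, r_a2 = 61.971000
no profile shift: α' = α, a' = a
action lengths: √(r_a1²−r_b1²) = 10.816404, √(r_a2²−r_b2²) = 23.690440
base pitch p_b = π·m·cos α = 4.734216
CR = (10.816404 + 23.690440 − 81.833500·sin 18.49300°)/4.734216 = 1.806038
contact ratio ≈ 1.8060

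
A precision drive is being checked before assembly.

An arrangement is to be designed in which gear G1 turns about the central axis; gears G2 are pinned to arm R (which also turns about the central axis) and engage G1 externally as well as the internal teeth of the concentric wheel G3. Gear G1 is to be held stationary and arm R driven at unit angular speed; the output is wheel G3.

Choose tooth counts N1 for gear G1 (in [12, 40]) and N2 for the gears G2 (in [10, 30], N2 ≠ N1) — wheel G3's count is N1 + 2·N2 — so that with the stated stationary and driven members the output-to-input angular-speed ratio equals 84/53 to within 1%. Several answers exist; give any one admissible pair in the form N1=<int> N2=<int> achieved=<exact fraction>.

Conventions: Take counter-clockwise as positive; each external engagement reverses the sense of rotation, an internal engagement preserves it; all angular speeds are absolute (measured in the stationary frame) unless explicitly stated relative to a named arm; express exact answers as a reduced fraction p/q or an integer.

class = planetary set [ratio 84/53 wanted; Willis about the carrier]
Willis with ω_sun = 0: ω_ring/ω_arm = (N1+N3)/N3; set equal to 84/53  ⇒  N3/N1 = 1/(84/53 − 1) = 53/31
N3 = N1 + 2·N2  ⇒  N2/N1 = (N3/N1 − 1)/2 = (53/31 − 1)/2 = 11/31
smallest multiple with N1 ≥ 12 and N2 ≥ 10: k = 1  ⇒  N1 = 1·31 = 31, N2 = 1·11 = 11 (N1 ≤ 40, N2 ≤ 30, N2 ≠ N1 ✓), N3 = 31 + 2·11 = 53
check: (N1+N3)/N3 with N1 = 31, N3 = 53 gives 84/53; |achieved − target| = 0 ≤ 21/1325 ✓

N1=31 N2=11 achieved=84/53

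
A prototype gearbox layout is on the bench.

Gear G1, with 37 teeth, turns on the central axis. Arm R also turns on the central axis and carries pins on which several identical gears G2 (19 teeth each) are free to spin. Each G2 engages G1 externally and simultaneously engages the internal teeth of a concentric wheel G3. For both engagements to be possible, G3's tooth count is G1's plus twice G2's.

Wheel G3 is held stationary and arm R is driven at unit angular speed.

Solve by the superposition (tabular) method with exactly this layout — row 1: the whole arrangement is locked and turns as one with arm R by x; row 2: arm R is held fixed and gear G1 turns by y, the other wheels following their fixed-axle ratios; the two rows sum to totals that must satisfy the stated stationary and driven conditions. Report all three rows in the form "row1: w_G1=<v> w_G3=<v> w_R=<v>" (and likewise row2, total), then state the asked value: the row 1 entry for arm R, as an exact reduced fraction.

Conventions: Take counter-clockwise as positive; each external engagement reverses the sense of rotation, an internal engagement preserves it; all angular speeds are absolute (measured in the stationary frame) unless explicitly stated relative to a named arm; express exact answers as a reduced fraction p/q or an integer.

class = planetary set [G3 = 37+2·19 = 75; Willis about the carrier]
row 1: whole set turns with the arm by x
superposition row 2 [arm held]: sun y, ring −(37/75)·y, arm 0
boundary: total ω_ring = x − (37/75)·y = 0 and total ω_arm = x = 1  ⇒  y = 75/37, x = 1
row 2 ring = −(37/75)·75/37 = -1
totals (row 1 + row 2): sun 1 + 75/37 = 112/37, ring 1 + (-1) = 0, arm 1 + 0 = 1
asked cell (row1, arm) = 1

row1: w_G1=1 w_G3=1 w_R=1
row2: w_G1=75/37 w_G3=-1 w_R=0
total: w_G1=112/37 w_G3=0 w_R=1
asked value: 1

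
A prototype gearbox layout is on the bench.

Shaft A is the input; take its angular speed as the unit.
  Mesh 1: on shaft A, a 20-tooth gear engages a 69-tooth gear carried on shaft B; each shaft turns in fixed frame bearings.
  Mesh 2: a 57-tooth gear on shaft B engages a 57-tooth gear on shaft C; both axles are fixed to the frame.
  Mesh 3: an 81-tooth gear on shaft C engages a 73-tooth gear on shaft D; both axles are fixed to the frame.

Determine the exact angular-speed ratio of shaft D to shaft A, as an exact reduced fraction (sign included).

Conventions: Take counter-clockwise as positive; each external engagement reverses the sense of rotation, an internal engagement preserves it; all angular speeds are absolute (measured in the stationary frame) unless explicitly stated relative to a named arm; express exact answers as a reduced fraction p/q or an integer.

-540/1679

class = fixed-axis compound train [3 meshes; 3 ratios multiply, 3 sense flips]
mesh 1 [20T→69T]: running ratio 20/69, sense −
mesh 2 [57T→57T]: running ratio 20/69, sense +
mesh 3 [81T→73T]: running ratio 540/1679, sense −
ω_out/ω_in = -540/1679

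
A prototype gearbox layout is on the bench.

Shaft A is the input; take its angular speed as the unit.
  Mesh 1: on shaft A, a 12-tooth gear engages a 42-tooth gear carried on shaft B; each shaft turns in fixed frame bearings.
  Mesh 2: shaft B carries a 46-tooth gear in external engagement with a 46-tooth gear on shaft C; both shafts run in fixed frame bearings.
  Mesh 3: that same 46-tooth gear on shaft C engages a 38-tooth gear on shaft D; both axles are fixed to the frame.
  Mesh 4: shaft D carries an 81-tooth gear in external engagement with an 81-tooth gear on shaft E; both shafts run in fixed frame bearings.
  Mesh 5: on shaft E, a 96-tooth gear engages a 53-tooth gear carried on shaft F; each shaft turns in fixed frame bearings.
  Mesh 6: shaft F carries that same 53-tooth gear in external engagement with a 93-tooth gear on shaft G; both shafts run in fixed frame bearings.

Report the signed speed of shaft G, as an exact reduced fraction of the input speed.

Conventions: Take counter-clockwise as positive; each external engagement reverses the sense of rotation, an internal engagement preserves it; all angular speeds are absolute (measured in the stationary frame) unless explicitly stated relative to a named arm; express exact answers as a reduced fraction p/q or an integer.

6-mesh fixed-axis compound train (all bearings frame-fixed)
mesh 1 [12T→42T]: |ω|/ω_in = 1×12/42 = 2/7, sense flips to −
mesh 2 [46T→46T]: |ω|/ω_in = (2/7)×46/46 = 2/7, sense flips to +
mesh 3 [46T→38T]: |ω|/ω_in = (2/7)×46/38 = 46/133, sense flips to −
mesh 4 [81T→81T]: |ω|/ω_in = (46/133)×81/81 = 46/133, sense flips to +
mesh 5 [96T→53T]: |ω|/ω_in = (46/133)×96/53 = 4416/7049, sense flips to −
mesh 6 [53T→93T]: |ω|/ω_in = (4416/7049)×53/93 = 1472/4123, sense flips to +
signed output speed (× input speed) = 1472/4123

1472/4123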